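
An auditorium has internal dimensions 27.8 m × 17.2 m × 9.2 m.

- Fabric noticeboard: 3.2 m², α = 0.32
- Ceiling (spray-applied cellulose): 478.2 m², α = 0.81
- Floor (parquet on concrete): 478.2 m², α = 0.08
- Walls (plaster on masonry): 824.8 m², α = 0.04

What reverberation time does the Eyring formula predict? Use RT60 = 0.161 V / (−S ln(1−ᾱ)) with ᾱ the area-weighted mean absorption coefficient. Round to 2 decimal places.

S = Σ Sᵢ = 1784.4 m².
Absorption A = 3.2·0.32 + 478.2·0.81 + 478.2·0.08 + 824.8·0.04 = 459.614 sabins.
Mean coefficient ᾱ = A/S = 0.2576.
Eyring denominator: −S ln(1−ᾱ) = 531.514.
V = 27.8 × 17.2 × 9.2 = 4399.072 m³.
RT60 = 0.161 × 4399.072 / 531.514 = 1.33 s.

1.33 seconds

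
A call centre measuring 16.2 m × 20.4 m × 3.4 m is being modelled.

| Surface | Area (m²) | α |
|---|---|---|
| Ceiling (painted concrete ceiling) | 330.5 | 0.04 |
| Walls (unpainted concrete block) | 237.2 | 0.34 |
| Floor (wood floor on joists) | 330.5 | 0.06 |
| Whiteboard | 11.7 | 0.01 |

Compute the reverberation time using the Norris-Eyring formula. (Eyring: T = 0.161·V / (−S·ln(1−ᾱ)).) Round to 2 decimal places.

1.49 s

S = Σ Sᵢ = 909.9 m².
Σ(Sᵢαᵢ) = 330.5·0.04 + 237.2·0.34 + 330.5·0.06 + 11.7·0.01 = 113.815.
ᾱ = 113.815 / 909.9 = 0.1251.
−S·ln(1−ᾱ) = −909.9 × ln(1 − 0.1251) = 121.604.
V = 16.2 × 20.4 × 3.4 = 1123.632 m³.
T = 0.161·V/[−S·ln(1−ᾱ)] = 0.161·1123.632/121.604 = 1.49 s.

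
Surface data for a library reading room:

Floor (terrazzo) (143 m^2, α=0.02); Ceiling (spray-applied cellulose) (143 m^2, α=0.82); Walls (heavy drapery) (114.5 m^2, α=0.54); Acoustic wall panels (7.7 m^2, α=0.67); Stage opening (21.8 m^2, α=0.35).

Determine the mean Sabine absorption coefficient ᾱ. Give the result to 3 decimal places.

Total surface area S = 430.0 m^2.
Σ(Sᵢαᵢ) = 143*0.02 + 143*0.82 + 114.5*0.54 + 7.7*0.67 + 21.8*0.35 = 194.739.
ᾱ = A/S = 0.453.

0.453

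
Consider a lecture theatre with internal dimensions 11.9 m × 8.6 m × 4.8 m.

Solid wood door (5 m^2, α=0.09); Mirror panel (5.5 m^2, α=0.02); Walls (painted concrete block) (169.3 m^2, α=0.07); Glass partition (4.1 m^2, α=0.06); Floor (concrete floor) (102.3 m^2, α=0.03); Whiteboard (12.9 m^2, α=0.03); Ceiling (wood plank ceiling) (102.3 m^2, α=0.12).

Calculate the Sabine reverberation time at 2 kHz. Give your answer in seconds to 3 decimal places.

2.786 s

Summing Sᵢαᵢ: 0.450 + 0.110 + 11.851 + 0.246 + 3.069 + 0.387 + 12.276 → A = 28.389 sabins.
Volume V = 11.9 × 8.6 × 4.8 = 491.232 m³.
T = 0.161 V/A = 0.161·491.232/28.389 = 2.786 s.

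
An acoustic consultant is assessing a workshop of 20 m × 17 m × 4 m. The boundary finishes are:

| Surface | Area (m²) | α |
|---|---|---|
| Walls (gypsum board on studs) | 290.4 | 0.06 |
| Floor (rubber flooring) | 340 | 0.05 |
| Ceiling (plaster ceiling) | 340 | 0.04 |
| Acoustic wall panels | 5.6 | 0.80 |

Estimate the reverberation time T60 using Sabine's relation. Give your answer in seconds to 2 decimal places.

Summing Sᵢαᵢ: 17.424 + 17.000 + 13.600 + 4.480 → A = 52.504 sabins.
V = 20·17·4 = 1360 m³.
T = 0.161 V/A = 0.161·1360/52.504 = 4.17 s.

4.17 sec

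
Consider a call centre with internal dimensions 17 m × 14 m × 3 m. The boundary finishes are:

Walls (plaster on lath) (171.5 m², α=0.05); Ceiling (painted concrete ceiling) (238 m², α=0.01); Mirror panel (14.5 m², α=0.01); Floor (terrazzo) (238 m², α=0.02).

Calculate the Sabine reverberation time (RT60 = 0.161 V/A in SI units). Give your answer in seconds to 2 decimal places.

Equivalent absorption area: A = 171.5*0.05 + 238*0.01 + 14.5*0.01 + 238*0.02 = 15.860 m².
Room volume: 714 m³.
Sabine: RT60 = 0.161 × 714 / 15.860 = 7.25 s.

7.25 seconds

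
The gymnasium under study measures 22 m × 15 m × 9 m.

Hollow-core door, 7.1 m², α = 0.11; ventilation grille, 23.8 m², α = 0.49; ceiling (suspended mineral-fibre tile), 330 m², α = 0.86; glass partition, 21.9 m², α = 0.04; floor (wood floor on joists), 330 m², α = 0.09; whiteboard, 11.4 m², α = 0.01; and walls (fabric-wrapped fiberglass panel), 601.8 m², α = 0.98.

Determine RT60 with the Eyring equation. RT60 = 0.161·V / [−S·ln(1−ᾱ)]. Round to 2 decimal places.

0.31 seconds

Total surface area S = 7.1 + 23.8 + 330 + 21.9 + 330 + 11.4 + 601.8 = 1326.0 m².
Absorption A = 7.1·0.11 + 23.8·0.49 + 330·0.86 + 21.9·0.04 + 330·0.09 + 11.4·0.01 + 601.8·0.98 = 916.697 sabins.
Mean coefficient ᾱ = A/S = 0.6913.
−S·ln(1−ᾱ) = −1326.0 × ln(1 − 0.6913) = 1558.561.
V = 22 × 15 × 9 = 2970 m³.
RT60 = 0.161 × 2970 / 1558.561 = 0.31 s.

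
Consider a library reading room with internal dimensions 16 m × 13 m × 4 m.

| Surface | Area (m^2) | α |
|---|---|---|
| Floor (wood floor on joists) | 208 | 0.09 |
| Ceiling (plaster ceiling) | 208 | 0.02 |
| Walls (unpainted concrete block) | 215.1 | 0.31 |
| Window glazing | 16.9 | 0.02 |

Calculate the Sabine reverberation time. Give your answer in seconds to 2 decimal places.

Total absorption A = 208·0.09 + 208·0.02 + 215.1·0.31 + 16.9·0.02
  = 18.720 + 4.160 + 66.681 + 0.338 = 89.899 m^2 sabins.
Volume V = 16 × 13 × 4 = 832 m³.
Sabine: RT60 = 0.161 × 832 / 89.899 = 1.49 s.

1.49 s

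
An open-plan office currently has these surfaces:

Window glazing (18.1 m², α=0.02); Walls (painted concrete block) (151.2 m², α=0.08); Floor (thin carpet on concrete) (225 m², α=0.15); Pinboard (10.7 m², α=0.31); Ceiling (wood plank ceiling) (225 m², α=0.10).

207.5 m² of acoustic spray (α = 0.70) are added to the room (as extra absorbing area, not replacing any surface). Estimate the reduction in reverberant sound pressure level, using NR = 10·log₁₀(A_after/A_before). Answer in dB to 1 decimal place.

Summing Sᵢαᵢ: 0.362 + 12.096 + 33.750 + 3.317 + 22.500 → A_before = 72.025 sabins.
Treatment contributes 207.5·0.70 = 145.250 sabins.
A_after = 72.025 + 145.250 = 217.275 sabins.
NR = 10·log₁₀(217.275/72.025) = 4.8 dB.

4.8 dB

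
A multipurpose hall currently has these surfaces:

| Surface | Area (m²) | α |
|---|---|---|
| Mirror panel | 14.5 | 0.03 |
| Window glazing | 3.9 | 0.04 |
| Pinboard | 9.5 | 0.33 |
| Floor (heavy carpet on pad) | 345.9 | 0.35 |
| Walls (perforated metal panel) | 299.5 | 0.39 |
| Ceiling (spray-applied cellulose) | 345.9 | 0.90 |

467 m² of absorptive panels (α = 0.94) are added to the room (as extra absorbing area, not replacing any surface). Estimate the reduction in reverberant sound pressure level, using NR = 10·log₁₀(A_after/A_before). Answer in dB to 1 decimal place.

Equivalent absorption area: A_before = 14.5·0.03 + 3.9·0.04 + 9.5·0.33 + 345.9·0.35 + 299.5·0.39 + 345.9·0.90 = 552.906 m².
Added absorption = 467 × 0.94 = 438.980 sabins.
New total A_after = 991.886 sabins.
Reduction = 10 log₁₀(A_after/A_before) = 10 log₁₀(1.7940) = 2.5 dB.

2.5 dB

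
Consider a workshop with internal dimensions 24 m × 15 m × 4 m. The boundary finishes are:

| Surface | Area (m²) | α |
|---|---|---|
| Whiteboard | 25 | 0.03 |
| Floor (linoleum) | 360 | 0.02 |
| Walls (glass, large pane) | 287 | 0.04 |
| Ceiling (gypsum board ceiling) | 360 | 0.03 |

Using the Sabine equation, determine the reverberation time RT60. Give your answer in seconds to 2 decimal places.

Summing Sᵢαᵢ: 0.750 + 7.200 + 11.480 + 10.800 → A = 30.230 sabins.
Room volume: 1440 m³.
T = 0.161 V/A = 0.161·1440/30.230 = 7.67 s.

7.67 s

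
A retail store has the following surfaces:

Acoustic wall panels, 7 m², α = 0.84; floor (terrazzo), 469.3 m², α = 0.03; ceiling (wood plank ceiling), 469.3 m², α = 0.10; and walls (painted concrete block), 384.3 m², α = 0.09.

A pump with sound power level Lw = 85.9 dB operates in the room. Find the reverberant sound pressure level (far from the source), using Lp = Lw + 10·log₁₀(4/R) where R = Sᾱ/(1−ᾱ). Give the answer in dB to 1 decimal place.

A = 101.476 sabins; S = 1329.9 m².
ᾱ = 0.0763, so room constant R = A/(1−ᾱ) = 109.858 m².
Lp = 85.9 + 10·log₁₀(4/109.858) = 85.9 + (-14.39) = 71.5 dB.

71.5 dB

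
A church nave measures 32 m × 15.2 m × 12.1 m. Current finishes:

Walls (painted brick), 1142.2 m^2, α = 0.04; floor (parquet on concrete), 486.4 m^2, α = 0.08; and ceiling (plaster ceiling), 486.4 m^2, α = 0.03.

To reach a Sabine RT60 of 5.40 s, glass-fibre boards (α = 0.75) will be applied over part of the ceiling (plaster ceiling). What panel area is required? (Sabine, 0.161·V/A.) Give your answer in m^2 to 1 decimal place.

A₁ = Σ Sᵢαᵢ = 1142.2·0.04 + 486.4·0.08 + 486.4·0.03 = 99.192 sabins.
Required A₂ = 0.161·5885.44/5.40 = 175.473 sabins.
ΔA needed = 175.473 − 99.192 = 76.281 sabins.
Each m^2 of panel replacing the ceiling (plaster ceiling) adds (0.75 − 0.03) = 0.72 sabins.
Area = ΔA/Δα = 76.281/0.72 = 105.9 m^2.

105.9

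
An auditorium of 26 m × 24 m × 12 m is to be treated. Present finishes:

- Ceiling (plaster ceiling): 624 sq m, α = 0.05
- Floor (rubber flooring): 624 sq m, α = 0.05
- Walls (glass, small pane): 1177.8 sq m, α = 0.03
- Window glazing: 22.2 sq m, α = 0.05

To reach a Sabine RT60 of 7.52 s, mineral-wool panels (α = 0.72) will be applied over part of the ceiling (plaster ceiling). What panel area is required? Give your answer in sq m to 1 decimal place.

Total absorption A₁ = 624*0.05 + 624*0.05 + 1177.8*0.03 + 22.2*0.05
  = 31.200 + 31.200 + 35.334 + 1.110 = 98.844 sq m sabins.
V = 7488 m³. Target absorption A₂ = 0.161 × 7488 / 7.52 = 160.315 sabins.
ΔA needed = 160.315 − 98.844 = 61.471 sabins.
Net gain per sq m: Δα = 0.72 − 0.05 = 0.67.
Area = ΔA/Δα = 61.471/0.67 = 91.7 sq m.

91.7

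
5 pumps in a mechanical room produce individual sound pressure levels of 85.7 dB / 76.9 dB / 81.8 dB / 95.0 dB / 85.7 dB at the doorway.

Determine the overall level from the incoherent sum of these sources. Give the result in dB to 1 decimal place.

Converting to relative power and adding: 10^(85.7/10) + 10^(76.9/10) + 10^(81.8/10) + 10^(95.0/10) + 10^(85.7/10) = 4.106e+09.
Back to dB: 10·log₁₀ Σ = 96.1 dB.

96.1 dB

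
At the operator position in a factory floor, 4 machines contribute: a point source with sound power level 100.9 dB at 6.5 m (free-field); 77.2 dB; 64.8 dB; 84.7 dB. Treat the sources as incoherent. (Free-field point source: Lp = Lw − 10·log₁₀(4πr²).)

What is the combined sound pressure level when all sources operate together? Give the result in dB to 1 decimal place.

Source at 6.5 m: Lp = 100.9 − 10·log₁₀(4π·6.5²) = 100.9 − 10·log₁₀(530.929) = 73.6 dB.
Σ 10^(Lᵢ/10) = 3.735e+08.
L_total = 10·log₁₀(3.735e+08) = 85.7 dB.

85.7 dB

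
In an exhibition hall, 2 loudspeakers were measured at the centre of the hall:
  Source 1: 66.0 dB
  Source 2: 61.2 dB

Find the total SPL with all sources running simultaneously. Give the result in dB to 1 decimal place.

67.2 dB

Converting to relative power and adding: 10^(66.0/10) + 10^(61.2/10) = 5.299e+06.
Back to dB: 10·log₁₀ Σ = 67.2 dB.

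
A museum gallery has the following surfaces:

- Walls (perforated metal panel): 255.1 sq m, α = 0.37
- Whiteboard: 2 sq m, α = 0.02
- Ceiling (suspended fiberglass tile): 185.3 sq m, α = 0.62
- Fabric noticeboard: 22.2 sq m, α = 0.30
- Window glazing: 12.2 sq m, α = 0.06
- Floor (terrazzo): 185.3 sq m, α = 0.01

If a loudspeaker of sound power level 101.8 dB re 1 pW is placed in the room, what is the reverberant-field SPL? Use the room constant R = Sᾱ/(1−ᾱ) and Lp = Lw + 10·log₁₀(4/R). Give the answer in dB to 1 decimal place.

82.7 dB

A = 218.558 sabins; S = 662.1 sq m.
ᾱ = 218.558/662.1 = 0.3301; R = Sᾱ/(1−ᾱ) = 218.558/(1−0.3301) = 326.255 sq m.
Lp = Lw + 10 log₁₀(4/R) = 101.8 -19.11 = 82.7 dB.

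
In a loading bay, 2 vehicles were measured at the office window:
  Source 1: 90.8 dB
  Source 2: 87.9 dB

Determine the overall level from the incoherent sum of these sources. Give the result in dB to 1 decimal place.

Σ 10^(Lᵢ/10) = 1.819e+09.
Combined level = 10 log₁₀(1.819e+09) = 92.6 dB.

92.6 dB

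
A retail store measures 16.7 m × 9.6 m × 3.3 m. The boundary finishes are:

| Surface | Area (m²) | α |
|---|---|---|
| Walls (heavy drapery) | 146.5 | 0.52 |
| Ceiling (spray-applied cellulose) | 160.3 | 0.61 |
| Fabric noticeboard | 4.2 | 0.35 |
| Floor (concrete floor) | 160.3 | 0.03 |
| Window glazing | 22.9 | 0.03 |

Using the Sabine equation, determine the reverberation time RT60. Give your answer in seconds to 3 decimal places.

A = Σ Sᵢαᵢ = 146.5×0.52 + 160.3×0.61 + 4.2×0.35 + 160.3×0.03 + 22.9×0.03 = 180.929 sabins.
Room volume: 529.056 m³.
RT60 = 0.161 · V / A = 0.161 × 529.056 / 180.929 = 0.471 s.

0.471 s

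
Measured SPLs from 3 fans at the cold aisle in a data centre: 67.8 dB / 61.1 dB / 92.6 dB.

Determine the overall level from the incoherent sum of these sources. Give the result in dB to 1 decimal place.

92.6 dB

Converting to relative power and adding: 10^(67.8/10) + 10^(61.1/10) + 10^(92.6/10) = 1.827e+09.
L_total = 10·log₁₀(1.827e+09) = 92.6 dB.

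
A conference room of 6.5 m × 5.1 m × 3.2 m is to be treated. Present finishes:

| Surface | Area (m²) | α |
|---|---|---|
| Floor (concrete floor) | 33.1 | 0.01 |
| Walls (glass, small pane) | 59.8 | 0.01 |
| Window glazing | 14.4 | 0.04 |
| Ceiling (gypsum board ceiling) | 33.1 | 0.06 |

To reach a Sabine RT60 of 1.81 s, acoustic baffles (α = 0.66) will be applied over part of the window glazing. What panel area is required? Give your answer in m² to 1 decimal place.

9.6

Equivalent absorption area: A₁ = 33.1*0.01 + 59.8*0.01 + 14.4*0.04 + 33.1*0.06 = 3.491 m².
Required A₂ = 0.161·106.08/1.81 = 9.436 sabins.
ΔA needed = 9.436 − 3.491 = 5.945 sabins.
Each m² of panel replacing the window glazing adds (0.66 − 0.04) = 0.62 sabins.
Area = ΔA/Δα = 5.945/0.62 = 9.6 m².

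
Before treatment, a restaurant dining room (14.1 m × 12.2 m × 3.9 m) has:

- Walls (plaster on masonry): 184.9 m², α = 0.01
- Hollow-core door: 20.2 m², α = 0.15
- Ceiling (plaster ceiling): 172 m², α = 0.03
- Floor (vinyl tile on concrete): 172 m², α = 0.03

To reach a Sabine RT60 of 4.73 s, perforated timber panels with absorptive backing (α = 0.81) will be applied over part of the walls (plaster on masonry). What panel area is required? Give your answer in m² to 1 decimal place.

9.5

Summing Sᵢαᵢ: 1.849 + 3.030 + 5.160 + 5.160 → A₁ = 15.199 sabins.
V = 670.878 m³. Target absorption A₂ = 0.161 × 670.878 / 4.73 = 22.835 sabins.
Absorption to add: 22.835 − 15.199 = 7.636 sabins.
Each m² of panel replacing the walls (plaster on masonry) adds (0.81 − 0.01) = 0.80 sabins.
Area = ΔA/Δα = 7.636/0.80 = 9.5 m².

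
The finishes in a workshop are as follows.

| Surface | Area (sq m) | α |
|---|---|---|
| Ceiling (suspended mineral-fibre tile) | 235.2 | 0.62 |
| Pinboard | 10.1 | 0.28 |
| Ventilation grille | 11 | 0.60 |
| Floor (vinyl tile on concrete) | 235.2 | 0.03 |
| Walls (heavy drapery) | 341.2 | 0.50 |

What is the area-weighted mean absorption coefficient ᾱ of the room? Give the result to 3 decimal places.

Total surface area S = 832.7 sq m.
Weighted sum Σ Sα = 332.908.
ᾱ = A/S = 0.400.

0.400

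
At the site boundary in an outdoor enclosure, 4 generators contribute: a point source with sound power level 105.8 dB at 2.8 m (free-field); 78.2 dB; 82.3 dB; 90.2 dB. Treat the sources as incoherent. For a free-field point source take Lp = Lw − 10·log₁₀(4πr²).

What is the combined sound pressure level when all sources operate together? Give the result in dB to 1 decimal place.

92.2 dB

Source at 2.8 m: Lp = 105.8 − 10·log₁₀(4π·2.8²) = 105.8 − 10·log₁₀(98.520) = 85.9 dB.
Sum in the linear (power) domain: Σ 10^(Lᵢ/10) = 10^(85.9/10) + 10^(78.2/10) + 10^(82.3/10) + 10^(90.2/10) = 1.672e+09.
Back to dB: 10·log₁₀ Σ = 92.2 dB.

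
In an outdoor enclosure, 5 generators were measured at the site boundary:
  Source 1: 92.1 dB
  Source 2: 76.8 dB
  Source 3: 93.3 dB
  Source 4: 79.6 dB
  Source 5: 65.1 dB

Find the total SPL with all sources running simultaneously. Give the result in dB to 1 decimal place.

95.9 dB

Σ 10^(Lᵢ/10) = 3.902e+09.
Back to dB: 10·log₁₀ Σ = 95.9 dB.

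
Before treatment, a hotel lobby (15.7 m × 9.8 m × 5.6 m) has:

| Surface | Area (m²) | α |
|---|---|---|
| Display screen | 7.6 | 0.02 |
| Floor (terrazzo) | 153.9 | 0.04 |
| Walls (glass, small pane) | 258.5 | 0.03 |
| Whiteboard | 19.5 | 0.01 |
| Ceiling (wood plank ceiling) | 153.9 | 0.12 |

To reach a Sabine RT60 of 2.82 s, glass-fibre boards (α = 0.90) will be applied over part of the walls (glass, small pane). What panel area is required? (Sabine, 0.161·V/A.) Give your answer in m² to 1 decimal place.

18.9

Summing Sᵢαᵢ: 0.152 + 6.156 + 7.755 + 0.195 + 18.468 → A₁ = 32.726 sabins.
Required A₂ = 0.161·861.616/2.82 = 49.192 sabins.
Absorption to add: 49.192 − 32.726 = 16.466 sabins.
Each m² of panel replacing the walls (glass, small pane) adds (0.90 − 0.03) = 0.87 sabins.
Panel area = 16.466 / 0.87 = 18.9 m².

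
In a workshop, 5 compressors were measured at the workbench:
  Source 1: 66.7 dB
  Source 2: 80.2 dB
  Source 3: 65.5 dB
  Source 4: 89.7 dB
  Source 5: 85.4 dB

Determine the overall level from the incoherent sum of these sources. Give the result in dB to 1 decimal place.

91.4 dB

Sum in the linear (power) domain: Σ 10^(Lᵢ/10) = 10^(66.7/10) + 10^(80.2/10) + 10^(65.5/10) + 10^(89.7/10) + 10^(85.4/10) = 1.393e+09.
L_total = 10·log₁₀(1.393e+09) = 91.4 dB.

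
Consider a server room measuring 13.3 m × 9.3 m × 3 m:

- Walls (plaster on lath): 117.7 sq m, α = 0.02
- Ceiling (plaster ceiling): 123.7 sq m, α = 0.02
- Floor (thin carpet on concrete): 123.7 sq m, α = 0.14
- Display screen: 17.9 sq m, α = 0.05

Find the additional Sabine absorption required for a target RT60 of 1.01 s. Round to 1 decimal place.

36.1 sabins

Total absorption A₁ = 117.7*0.02 + 123.7*0.02 + 123.7*0.14 + 17.9*0.05
  = 2.354 + 2.474 + 17.318 + 0.895 = 23.041 sq m sabins.
V = 371.07 m³. Required absorption A₂ = 0.161 × 371.07 / 1.01 = 59.151 sabins.
Shortfall: 59.151 − 23.041 = 36.1 sabins.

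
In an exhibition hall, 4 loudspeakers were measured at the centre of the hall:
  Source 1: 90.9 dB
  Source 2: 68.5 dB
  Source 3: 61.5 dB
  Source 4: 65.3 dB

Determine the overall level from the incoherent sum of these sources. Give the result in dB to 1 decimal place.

Sum in the linear (power) domain: Σ 10^(Lᵢ/10) = 10^(90.9/10) + 10^(68.5/10) + 10^(61.5/10) + 10^(65.3/10) = 1.242e+09.
Back to dB: 10·log₁₀ Σ = 90.9 dB.

90.9 dB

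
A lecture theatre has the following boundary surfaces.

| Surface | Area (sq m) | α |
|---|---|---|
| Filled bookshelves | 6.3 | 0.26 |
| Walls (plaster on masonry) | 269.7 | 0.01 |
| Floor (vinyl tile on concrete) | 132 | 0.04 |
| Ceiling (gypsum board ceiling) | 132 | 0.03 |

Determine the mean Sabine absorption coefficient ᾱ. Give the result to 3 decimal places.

S = Σ Sᵢ = 6.3 + 269.7 + 132 + 132 = 540.0 sq m.
A = 6.3*0.26 + 269.7*0.01 + 132*0.04 + 132*0.03 = 13.575 sabins.
ᾱ = A/S = 0.025.

0.025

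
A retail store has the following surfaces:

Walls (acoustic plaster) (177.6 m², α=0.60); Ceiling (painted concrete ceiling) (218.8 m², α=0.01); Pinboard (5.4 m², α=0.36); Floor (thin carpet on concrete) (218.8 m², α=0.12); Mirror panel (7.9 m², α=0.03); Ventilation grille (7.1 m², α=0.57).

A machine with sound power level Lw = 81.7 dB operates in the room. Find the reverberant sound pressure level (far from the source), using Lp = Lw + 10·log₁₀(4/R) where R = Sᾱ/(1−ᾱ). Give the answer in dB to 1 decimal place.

65.1 dB

Σ(Sᵢαᵢ) = 177.6·0.60 + 218.8·0.01 + 5.4·0.36 + 218.8·0.12 + 7.9·0.03 + 7.1·0.57 = 141.232; total area S = 635.6 m².
ᾱ = 141.232/635.6 = 0.2222; R = Sᾱ/(1−ᾱ) = 141.232/(1−0.2222) = 181.579 m².
Lp = 81.7 + 10·log₁₀(4/181.579) = 81.7 + (-16.57) = 65.1 dB.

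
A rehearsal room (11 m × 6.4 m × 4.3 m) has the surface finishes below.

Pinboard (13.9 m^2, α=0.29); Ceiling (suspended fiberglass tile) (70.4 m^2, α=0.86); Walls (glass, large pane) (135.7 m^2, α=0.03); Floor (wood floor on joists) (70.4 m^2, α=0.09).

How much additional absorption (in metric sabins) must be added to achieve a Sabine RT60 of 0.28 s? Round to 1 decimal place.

Equivalent absorption area: A₁ = 13.9×0.29 + 70.4×0.86 + 135.7×0.03 + 70.4×0.09 = 74.982 m^2.
Target A₂ = 0.161·302.72/0.28 = 174.064 sabins (V = 302.72 m³).
Shortfall: 174.064 − 74.982 = 99.1 sabins.

99.1 sabins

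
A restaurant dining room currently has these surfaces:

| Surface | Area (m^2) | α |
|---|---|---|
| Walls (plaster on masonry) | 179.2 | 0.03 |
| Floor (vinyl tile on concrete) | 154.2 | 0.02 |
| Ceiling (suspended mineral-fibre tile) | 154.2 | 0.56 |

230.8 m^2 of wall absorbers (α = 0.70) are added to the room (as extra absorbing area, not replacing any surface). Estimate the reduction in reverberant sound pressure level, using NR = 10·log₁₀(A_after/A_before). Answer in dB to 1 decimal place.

Equivalent absorption area: A_before = 179.2·0.03 + 154.2·0.02 + 154.2·0.56 = 94.812 m^2.
Added absorption = 230.8 × 0.70 = 161.560 sabins.
A_after = 94.812 + 161.560 = 256.372 sabins.
NR = 10·log₁₀(256.372/94.812) = 4.3 dB.

4.3 dB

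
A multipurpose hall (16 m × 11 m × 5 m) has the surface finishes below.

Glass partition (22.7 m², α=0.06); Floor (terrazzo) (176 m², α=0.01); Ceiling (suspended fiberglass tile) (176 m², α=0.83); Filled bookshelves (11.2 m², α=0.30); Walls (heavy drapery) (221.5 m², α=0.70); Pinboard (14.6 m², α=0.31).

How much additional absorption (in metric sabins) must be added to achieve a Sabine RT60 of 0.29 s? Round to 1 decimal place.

176.4 sabins

Total absorption A₁ = 22.7*0.06 + 176*0.01 + 176*0.83 + 11.2*0.30 + 221.5*0.70 + 14.6*0.31
  = 1.362 + 1.760 + 146.080 + 3.360 + 155.050 + 4.526 = 312.138 m² sabins.
Target A₂ = 0.161·880/0.29 = 488.552 sabins (V = 880 m³).
Additional absorption ΔA = 488.552 − 312.138 = 176.4 sabins.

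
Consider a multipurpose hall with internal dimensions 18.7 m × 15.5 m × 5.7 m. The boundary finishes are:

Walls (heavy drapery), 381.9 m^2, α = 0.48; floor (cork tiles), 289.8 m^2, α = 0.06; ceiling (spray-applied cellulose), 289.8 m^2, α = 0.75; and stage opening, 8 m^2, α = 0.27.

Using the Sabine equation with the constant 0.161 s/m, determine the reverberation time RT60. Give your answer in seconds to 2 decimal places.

Summing Sᵢαᵢ: 183.312 + 17.388 + 217.350 + 2.160 → A = 420.210 sabins.
Volume V = 18.7 × 15.5 × 5.7 = 1652.145 m³.
T = 0.161 V/A = 0.161·1652.145/420.210 = 0.63 s.

0.63 s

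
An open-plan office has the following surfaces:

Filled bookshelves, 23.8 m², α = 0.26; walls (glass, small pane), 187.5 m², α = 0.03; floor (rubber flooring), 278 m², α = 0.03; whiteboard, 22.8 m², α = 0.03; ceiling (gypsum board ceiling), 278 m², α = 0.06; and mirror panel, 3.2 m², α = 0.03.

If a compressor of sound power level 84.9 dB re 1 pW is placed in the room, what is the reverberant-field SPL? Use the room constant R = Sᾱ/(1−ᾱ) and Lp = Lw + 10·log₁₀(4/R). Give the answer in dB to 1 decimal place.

Σ(Sᵢαᵢ) = 23.8·0.26 + 187.5·0.03 + 278·0.03 + 22.8·0.03 + 278·0.06 + 3.2·0.03 = 37.613; total area S = 793.3 m².
ᾱ = 37.613/793.3 = 0.0474; R = Sᾱ/(1−ᾱ) = 37.613/(1−0.0474) = 39.485 m².
Lp = 84.9 + 10·log₁₀(4/39.485) = 84.9 + (-9.94) = 75.0 dB.

75.0 dB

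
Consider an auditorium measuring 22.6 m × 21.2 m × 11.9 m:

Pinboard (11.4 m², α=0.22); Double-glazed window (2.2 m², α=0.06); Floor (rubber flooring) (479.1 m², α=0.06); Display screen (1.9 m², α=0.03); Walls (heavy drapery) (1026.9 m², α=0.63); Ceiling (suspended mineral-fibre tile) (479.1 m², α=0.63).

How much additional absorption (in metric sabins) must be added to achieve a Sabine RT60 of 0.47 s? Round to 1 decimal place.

972.9 sabins

Equivalent absorption area: A₁ = 11.4·0.22 + 2.2·0.06 + 479.1·0.06 + 1.9·0.03 + 1026.9·0.63 + 479.1·0.63 = 980.223 m².
For T = 0.47 s, need A₂ = 0.161·V/T = 0.161·5701.528/0.47 = 1953.077 sabins.
Shortfall: 1953.077 − 980.223 = 972.9 sabins.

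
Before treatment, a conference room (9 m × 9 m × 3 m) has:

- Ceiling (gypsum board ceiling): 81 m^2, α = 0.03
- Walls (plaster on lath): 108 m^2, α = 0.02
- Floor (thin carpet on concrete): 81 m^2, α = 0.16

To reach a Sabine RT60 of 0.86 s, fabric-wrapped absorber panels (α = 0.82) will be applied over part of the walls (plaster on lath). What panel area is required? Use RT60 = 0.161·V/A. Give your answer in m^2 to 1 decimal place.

34.9

A₁ = Σ Sᵢαᵢ = 81×0.03 + 108×0.02 + 81×0.16 = 17.550 sabins.
V = 243 m³. Target absorption A₂ = 0.161 × 243 / 0.86 = 45.492 sabins.
ΔA needed = 45.492 − 17.550 = 27.942 sabins.
Net gain per m^2: Δα = 0.82 − 0.02 = 0.80.
Area = ΔA/Δα = 27.942/0.80 = 34.9 m^2.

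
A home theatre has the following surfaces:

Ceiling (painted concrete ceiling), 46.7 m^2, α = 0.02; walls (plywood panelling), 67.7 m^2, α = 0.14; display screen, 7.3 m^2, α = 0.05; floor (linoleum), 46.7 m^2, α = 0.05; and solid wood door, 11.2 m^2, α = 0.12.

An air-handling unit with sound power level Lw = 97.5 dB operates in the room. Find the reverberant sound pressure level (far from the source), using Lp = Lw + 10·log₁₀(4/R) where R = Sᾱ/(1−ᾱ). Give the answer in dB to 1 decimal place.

A = 14.456 sabins; S = 179.6 m^2.
ᾱ = 0.0805, so room constant R = A/(1−ᾱ) = 15.722 m^2.
Lp = 97.5 + 10·log₁₀(4/15.722) = 97.5 + (-5.94) = 91.6 dB.

91.6 dB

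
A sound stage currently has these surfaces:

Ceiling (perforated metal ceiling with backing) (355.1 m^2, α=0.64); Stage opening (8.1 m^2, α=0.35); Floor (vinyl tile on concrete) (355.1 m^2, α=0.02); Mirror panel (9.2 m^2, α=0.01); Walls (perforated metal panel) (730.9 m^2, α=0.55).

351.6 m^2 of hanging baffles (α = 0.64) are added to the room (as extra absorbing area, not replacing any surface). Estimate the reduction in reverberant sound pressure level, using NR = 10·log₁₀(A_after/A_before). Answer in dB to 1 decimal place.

Summing Sᵢαᵢ: 227.264 + 2.835 + 7.102 + 0.092 + 401.995 → A_before = 639.288 sabins.
Added absorption = 351.6 × 0.64 = 225.024 sabins.
New total A_after = 864.312 sabins.
NR = 10·log₁₀(864.312/639.288) = 1.3 dB.

1.3 dB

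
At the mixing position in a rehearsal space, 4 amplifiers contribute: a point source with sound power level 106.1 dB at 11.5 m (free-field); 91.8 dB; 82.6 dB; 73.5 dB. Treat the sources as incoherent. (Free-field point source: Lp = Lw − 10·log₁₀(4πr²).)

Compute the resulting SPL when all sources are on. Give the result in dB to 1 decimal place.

Source at 11.5 m: Lp = 106.1 − 10·log₁₀(4π·11.5²) = 106.1 − 10·log₁₀(1661.903) = 73.9 dB.
Sum in the linear (power) domain: Σ 10^(Lᵢ/10) = 10^(73.9/10) + 10^(91.8/10) + 10^(82.6/10) + 10^(73.5/10) = 1.742e+09.
Combined level = 10 log₁₀(1.742e+09) = 92.4 dB.

92.4 dB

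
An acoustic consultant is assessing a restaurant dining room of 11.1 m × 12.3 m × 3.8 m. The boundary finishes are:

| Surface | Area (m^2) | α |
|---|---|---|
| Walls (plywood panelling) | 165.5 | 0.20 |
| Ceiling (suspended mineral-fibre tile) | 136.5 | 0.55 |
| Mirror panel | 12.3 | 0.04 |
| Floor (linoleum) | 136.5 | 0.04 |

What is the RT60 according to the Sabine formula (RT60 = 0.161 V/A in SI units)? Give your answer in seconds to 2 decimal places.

Summing Sᵢαᵢ: 33.100 + 75.075 + 0.492 + 5.460 → A = 114.127 sabins.
Volume V = 11.1 × 12.3 × 3.8 = 518.814 m³.
T = 0.161 V/A = 0.161·518.814/114.127 = 0.73 s.

0.73 sec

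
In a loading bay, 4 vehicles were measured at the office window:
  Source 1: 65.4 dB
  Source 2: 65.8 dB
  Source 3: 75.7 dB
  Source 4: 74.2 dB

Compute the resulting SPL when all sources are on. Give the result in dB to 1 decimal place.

78.5 dB

Sum in the linear (power) domain: Σ 10^(Lᵢ/10) = 10^(65.4/10) + 10^(65.8/10) + 10^(75.7/10) + 10^(74.2/10) = 7.073e+07.
L_total = 10·log₁₀(7.073e+07) = 78.5 dB.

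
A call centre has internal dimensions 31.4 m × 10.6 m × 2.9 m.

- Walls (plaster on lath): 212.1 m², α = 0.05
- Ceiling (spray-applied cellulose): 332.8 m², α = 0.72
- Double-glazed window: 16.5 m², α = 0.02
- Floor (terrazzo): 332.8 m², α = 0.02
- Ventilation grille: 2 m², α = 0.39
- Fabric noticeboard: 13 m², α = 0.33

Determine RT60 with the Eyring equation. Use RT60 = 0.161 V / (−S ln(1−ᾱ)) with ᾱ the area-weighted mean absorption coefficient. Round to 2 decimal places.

S = Σ Sᵢ = 909.2 m².
Absorption A = 212.1·0.05 + 332.8·0.72 + 16.5·0.02 + 332.8·0.02 + 2·0.39 + 13·0.33 = 262.277 sabins.
ᾱ = 262.277 / 909.2 = 0.2885.
Eyring denominator: −S ln(1−ᾱ) = 309.473.
V = 31.4 × 10.6 × 2.9 = 965.236 m³.
T = 0.161·V/[−S·ln(1−ᾱ)] = 0.161·965.236/309.473 = 0.50 s.

0.50 sec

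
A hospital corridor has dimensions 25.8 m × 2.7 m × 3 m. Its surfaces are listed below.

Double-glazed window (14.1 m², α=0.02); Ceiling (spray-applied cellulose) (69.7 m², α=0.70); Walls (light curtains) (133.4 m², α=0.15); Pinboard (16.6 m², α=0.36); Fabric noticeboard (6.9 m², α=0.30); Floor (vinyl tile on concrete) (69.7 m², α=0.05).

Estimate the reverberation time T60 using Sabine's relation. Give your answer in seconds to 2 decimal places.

0.42 seconds

Summing Sᵢαᵢ: 0.282 + 48.790 + 20.010 + 5.976 + 2.070 + 3.485 → A = 80.613 sabins.
Volume V = 25.8 × 2.7 × 3 = 208.98 m³.
Sabine: RT60 = 0.161 × 208.98 / 80.613 = 0.42 s.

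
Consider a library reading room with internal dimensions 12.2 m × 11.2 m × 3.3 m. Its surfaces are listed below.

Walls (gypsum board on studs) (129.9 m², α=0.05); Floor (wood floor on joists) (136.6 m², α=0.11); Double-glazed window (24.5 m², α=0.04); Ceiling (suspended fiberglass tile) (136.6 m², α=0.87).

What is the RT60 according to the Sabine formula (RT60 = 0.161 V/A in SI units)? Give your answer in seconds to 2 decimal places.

0.51 sec

Summing Sᵢαᵢ: 6.495 + 15.026 + 0.980 + 118.842 → A = 141.343 sabins.
Volume V = 12.2 × 11.2 × 3.3 = 450.912 m³.
Sabine: RT60 = 0.161 × 450.912 / 141.343 = 0.51 s.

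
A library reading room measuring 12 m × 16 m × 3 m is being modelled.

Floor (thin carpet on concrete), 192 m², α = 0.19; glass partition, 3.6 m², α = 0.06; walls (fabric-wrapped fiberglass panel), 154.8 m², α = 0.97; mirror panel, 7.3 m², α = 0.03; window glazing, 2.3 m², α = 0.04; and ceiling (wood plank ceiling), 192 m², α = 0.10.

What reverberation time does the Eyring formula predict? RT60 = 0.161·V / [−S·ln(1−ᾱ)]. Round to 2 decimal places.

Total surface area S = 192 + 3.6 + 154.8 + 7.3 + 2.3 + 192 = 552.0 m².
Absorption A = 192×0.19 + 3.6×0.06 + 154.8×0.97 + 7.3×0.03 + 2.3×0.04 + 192×0.10 = 206.363 sabins.
Mean coefficient ᾱ = A/S = 0.3738.
−S·ln(1−ᾱ) = −552.0 × ln(1 − 0.3738) = 258.383.
V = 12 × 16 × 3 = 576 m³.
RT60 = 0.161 × 576 / 258.383 = 0.36 s.

0.36 s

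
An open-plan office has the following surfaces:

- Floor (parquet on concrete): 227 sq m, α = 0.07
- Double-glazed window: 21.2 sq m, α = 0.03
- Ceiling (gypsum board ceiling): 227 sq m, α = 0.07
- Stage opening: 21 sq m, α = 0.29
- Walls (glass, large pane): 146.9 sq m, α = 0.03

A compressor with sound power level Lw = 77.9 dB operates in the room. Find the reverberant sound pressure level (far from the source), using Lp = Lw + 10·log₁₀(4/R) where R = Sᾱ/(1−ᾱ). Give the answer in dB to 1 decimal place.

A = 42.913 sabins; S = 643.1 sq m.
ᾱ = 0.0667, so room constant R = A/(1−ᾱ) = 45.980 sq m.
Lp = Lw + 10 log₁₀(4/R) = 77.9 -10.61 = 67.3 dB.

67.3 dB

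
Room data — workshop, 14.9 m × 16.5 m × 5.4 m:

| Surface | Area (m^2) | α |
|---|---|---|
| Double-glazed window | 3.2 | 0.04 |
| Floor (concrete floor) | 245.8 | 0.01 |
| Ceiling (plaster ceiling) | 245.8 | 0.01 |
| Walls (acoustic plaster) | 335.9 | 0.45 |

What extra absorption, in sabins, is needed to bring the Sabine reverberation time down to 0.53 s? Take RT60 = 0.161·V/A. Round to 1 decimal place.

247.1 sabins

Summing Sᵢαᵢ: 0.128 + 2.458 + 2.458 + 151.155 → A₁ = 156.199 sabins.
For T = 0.53 s, need A₂ = 0.161·V/T = 0.161·1327.59/0.53 = 403.287 sabins.
Shortfall: 403.287 − 156.199 = 247.1 sabins.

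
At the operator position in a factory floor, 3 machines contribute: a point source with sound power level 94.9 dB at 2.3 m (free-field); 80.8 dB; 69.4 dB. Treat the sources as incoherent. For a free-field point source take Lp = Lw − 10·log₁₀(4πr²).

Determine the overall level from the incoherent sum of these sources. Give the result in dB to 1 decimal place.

82.4 dB

Source at 2.3 m: Lp = 94.9 − 10·log₁₀(4π·2.3²) = 94.9 − 10·log₁₀(66.476) = 76.7 dB.
Sum in the linear (power) domain: Σ 10^(Lᵢ/10) = 10^(76.7/10) + 10^(80.8/10) + 10^(69.4/10) = 1.757e+08.
Back to dB: 10·log₁₀ Σ = 82.4 dB.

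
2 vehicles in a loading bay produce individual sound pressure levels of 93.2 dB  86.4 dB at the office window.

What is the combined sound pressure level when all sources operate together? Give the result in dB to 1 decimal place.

94.0 dB

Converting to relative power and adding: 10^(93.2/10) + 10^(86.4/10) = 2.526e+09.
L_total = 10·log₁₀(2.526e+09) = 94.0 dB.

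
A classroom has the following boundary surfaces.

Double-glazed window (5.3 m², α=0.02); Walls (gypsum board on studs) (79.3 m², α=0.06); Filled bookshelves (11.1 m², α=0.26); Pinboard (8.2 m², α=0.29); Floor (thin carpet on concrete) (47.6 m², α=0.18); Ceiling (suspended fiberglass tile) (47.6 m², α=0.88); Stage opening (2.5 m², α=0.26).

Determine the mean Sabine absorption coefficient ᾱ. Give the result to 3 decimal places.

Total surface area S = 201.6 m².
Weighted sum Σ Sα = 61.234.
ᾱ = 61.234 / 201.6 = 0.304.

0.304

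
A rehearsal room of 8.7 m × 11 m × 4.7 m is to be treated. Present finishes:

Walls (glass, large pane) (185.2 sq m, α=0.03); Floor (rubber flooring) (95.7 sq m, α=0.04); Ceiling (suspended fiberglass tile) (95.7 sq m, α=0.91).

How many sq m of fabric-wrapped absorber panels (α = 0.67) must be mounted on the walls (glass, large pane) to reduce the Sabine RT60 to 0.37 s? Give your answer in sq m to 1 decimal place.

155.1

Summing Sᵢαᵢ: 5.556 + 3.828 + 87.087 → A₁ = 96.471 sabins.
V = 449.79 m³. Target absorption A₂ = 0.161 × 449.79 / 0.37 = 195.719 sabins.
Absorption to add: 195.719 − 96.471 = 99.248 sabins.
Each sq m of panel replacing the walls (glass, large pane) adds (0.67 − 0.03) = 0.64 sabins.
Area = ΔA/Δα = 99.248/0.64 = 155.1 sq m.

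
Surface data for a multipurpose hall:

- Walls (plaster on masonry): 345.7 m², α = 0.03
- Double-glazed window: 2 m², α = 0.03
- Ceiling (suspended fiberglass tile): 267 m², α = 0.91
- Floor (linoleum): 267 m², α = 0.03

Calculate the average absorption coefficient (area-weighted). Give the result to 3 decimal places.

Total surface area S = 881.7 m².
Σ(Sᵢαᵢ) = 345.7×0.03 + 2×0.03 + 267×0.91 + 267×0.03 = 261.411.
ᾱ = A/S = 0.296.

0.296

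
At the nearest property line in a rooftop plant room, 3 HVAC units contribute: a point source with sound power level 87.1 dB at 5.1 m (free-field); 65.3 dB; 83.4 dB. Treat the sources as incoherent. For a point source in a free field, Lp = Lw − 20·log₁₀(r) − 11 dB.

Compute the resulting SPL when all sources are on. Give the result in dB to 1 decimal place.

83.5 dB

Source at 5.1 m: Lp = 87.1 − 20·log₁₀(5.1) − 11 = 61.9 dB.
Σ 10^(Lᵢ/10) = 2.237e+08.
Back to dB: 10·log₁₀ Σ = 83.5 dB.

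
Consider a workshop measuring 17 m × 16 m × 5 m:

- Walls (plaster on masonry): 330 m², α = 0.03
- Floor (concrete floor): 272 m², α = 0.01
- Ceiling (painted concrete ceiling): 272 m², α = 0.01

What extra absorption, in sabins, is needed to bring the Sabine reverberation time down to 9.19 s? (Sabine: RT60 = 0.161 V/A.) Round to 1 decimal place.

Total absorption A₁ = 330·0.03 + 272·0.01 + 272·0.01
  = 9.900 + 2.720 + 2.720 = 15.340 m² sabins.
For T = 9.19 s, need A₂ = 0.161·V/T = 0.161·1360/9.19 = 23.826 sabins.
Additional absorption ΔA = 23.826 − 15.340 = 8.5 sabins.

8.5 sabins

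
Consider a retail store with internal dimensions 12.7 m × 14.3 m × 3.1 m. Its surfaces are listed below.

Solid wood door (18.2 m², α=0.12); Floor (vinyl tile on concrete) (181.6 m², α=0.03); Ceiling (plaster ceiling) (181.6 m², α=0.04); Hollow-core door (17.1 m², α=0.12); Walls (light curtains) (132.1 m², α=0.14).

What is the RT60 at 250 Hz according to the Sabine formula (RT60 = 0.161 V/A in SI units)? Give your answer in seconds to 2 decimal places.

Equivalent absorption area: A = 18.2·0.12 + 181.6·0.03 + 181.6·0.04 + 17.1·0.12 + 132.1·0.14 = 35.442 m².
V = 12.7·14.3·3.1 = 562.991 m³.
Sabine: RT60 = 0.161 × 562.991 / 35.442 = 2.56 s.

2.56 s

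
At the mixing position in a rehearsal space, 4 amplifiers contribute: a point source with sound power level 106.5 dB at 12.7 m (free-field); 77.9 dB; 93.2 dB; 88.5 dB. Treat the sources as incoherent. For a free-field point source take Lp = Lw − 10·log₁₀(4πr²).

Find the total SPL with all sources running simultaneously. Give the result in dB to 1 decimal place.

94.6 dB

Source at 12.7 m: Lp = 106.5 − 10·log₁₀(4π·12.7²) = 106.5 − 10·log₁₀(2026.830) = 73.4 dB.
Σ 10^(Lᵢ/10) = 2.881e+09.
L_total = 10·log₁₀(2.881e+09) = 94.6 dB.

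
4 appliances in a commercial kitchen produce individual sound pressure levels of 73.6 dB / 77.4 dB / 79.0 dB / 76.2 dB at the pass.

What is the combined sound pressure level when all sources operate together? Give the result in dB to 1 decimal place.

83.0 dB

Σ 10^(Lᵢ/10) = 1.99e+08.
Combined level = 10 log₁₀(1.99e+08) = 83.0 dB.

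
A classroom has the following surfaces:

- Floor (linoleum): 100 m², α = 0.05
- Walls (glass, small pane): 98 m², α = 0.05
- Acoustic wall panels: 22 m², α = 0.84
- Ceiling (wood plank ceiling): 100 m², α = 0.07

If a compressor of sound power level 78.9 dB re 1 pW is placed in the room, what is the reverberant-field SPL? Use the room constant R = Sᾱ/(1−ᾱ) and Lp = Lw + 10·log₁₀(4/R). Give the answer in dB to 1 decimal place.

Σ(Sᵢαᵢ) = 100·0.05 + 98·0.05 + 22·0.84 + 100·0.07 = 35.380; total area S = 320.0 m².
ᾱ = 0.1106, so room constant R = A/(1−ᾱ) = 39.780 m².
Lp = 78.9 + 10·log₁₀(4/39.780) = 78.9 + (-9.98) = 68.9 dB.

68.9 dB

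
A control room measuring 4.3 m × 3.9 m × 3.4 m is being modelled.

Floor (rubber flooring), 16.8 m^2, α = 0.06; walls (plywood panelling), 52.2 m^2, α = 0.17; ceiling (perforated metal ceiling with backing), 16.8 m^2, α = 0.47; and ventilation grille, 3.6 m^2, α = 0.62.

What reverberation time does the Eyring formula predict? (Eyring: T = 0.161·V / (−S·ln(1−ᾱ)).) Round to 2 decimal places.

0.41 sec

Total surface area S = 16.8 + 52.2 + 16.8 + 3.6 = 89.4 m^2.
Σ(Sᵢαᵢ) = 16.8·0.06 + 52.2·0.17 + 16.8·0.47 + 3.6·0.62 = 20.010.
ᾱ = 20.010 / 89.4 = 0.2238.
−S·ln(1−ᾱ) = −89.4 × ln(1 − 0.2238) = 22.649.
V = 4.3 × 3.9 × 3.4 = 57.018 m³.
RT60 = 0.161 × 57.018 / 22.649 = 0.41 s.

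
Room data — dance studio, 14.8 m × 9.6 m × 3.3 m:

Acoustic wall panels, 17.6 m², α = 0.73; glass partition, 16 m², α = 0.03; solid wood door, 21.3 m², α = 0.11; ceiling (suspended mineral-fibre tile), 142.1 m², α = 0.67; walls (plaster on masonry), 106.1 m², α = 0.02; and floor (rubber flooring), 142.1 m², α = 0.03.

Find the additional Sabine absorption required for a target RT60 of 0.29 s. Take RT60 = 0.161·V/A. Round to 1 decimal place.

Equivalent absorption area: A₁ = 17.6*0.73 + 16*0.03 + 21.3*0.11 + 142.1*0.67 + 106.1*0.02 + 142.1*0.03 = 117.263 m².
V = 468.864 m³. Required absorption A₂ = 0.161 × 468.864 / 0.29 = 260.300 sabins.
ΔA = A₂ − A₁ = 260.300 − 117.263 = 143.0 sabins.

143.0 sabins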